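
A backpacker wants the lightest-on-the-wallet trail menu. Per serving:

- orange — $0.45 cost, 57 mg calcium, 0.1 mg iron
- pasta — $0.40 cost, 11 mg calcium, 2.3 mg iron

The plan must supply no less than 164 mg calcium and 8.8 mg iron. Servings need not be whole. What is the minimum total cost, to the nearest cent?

$2.46

Check every corner: each single food scaled to meet both minima, and each pair solved so both constraints bind.
orange only: max(164/57, 8.8/0.1) = 88 servings → $39.60.
pasta only: max(164/11, 8.8/2.3) = 14.91 servings → $5.96.
orange + pasta with both tight: 2.157 servings and 3.732 servings → $2.46.
Cheapest feasible corner: $2.46.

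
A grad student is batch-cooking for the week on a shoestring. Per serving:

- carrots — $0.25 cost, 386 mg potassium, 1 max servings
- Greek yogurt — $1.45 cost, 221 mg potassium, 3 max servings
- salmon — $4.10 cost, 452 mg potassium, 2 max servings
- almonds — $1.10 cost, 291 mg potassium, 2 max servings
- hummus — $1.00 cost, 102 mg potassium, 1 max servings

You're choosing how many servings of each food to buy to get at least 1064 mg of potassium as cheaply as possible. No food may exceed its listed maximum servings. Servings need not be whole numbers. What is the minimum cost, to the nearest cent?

$3.08

Cost per mg of potassium: carrots $0.0006, almonds $0.0038, Greek yogurt $0.0066, salmon $0.0091, hummus $0.0098.
Take 1 serving of carrots: +386.0 mg potassium for $0.25 (total $0.25, still need 678.0 mg).
Take 2 servings of almonds: +582.0 mg potassium for $2.20 (total $2.45, still need 96.0 mg).
Take 0.4344 servings of Greek yogurt: +96.0 mg potassium for $0.63 (total $3.08, still need 0.0 mg).
Greedy by cheapest-per-mg is optimal for a single linear constraint, so the minimum cost is $3.08.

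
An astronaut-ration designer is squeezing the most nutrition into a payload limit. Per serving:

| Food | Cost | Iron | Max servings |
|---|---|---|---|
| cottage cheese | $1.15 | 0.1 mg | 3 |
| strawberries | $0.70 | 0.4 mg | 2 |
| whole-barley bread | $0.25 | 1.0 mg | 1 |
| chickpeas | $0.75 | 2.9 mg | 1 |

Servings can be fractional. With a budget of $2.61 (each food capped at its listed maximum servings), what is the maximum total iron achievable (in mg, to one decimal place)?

4.7 mg

Iron per dollar: whole-barley bread 4, chickpeas 3.867, strawberries 0.5714, cottage cheese 0.08696.
Take 1 serving of whole-barley bread: spends $0.25, +1.0 mg iron (running total 1.0 mg).
Take 1 serving of chickpeas: spends $0.75, +2.9 mg iron (running total 3.9 mg).
Take 2 servings of strawberries: spends $1.40, +0.8 mg iron (running total 4.7 mg).
Take 0.1826 servings of cottage cheese: spends $0.21, +0.0 mg iron (running total 4.7 mg).
Filling greedily by iron-per-dollar is optimal for one linear limit, giving 4.7 mg.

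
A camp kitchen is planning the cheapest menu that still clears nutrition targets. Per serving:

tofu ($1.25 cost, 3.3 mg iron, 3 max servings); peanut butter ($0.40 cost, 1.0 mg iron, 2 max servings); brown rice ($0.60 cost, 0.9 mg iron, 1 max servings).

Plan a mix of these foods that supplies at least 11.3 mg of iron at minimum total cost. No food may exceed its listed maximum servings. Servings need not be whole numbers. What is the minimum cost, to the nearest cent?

$4.31

Cost per mg of iron: tofu $0.3788, peanut butter $0.4000, brown rice $0.6667.
Take 3 servings of tofu: +9.9 mg iron for $3.75 (total $3.75, still need 1.4 mg).
Take 1.4 servings of peanut butter: +1.4 mg iron for $0.56 (total $4.31, still need 0.0 mg).
Filling from the cheapest source first is optimal under one linear minimum: $4.31.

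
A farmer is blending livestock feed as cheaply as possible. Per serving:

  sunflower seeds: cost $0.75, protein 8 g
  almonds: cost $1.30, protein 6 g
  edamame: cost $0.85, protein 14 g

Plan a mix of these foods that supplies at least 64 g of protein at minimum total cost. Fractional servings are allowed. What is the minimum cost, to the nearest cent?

Cost per g of protein: edamame $0.0607, sunflower seeds $0.0938, almonds $0.2167.
With no serving limits, use only edamame: 64 g / 14 g = 4.571 servings × $0.85 = $3.89.

$3.89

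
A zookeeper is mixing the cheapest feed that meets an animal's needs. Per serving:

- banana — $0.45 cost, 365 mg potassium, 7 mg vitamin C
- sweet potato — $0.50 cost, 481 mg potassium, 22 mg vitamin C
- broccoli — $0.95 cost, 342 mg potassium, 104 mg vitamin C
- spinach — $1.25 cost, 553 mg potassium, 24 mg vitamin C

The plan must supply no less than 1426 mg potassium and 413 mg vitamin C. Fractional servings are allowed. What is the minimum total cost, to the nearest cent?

$3.82

For a min-cost LP with two ≥-constraints, a basic feasible solution has at most two positive variables.
banana only: max(1426/365, 413/7) = 59 servings → $26.55.
sweet potato only: max(1426/481, 413/22) = 18.77 servings → $9.39.
broccoli only: max(1426/342, 413/104) = 4.17 servings → $3.96.
spinach only: max(1426/553, 413/24) = 17.21 servings → $21.51.
banana + sweet potato: intersection lies outside the first quadrant.
banana + broccoli with both tight: 0.1984 servings and 3.958 servings → $3.85.
banana + spinach: the both-tight solution has a negative serving — not a feasible corner.
sweet potato + broccoli with both tight: 0.1661 servings and 3.936 servings → $3.82.
sweet potato + spinach: intersection lies outside the first quadrant.
broccoli + spinach with both tight: 3.938 servings and 0.1432 servings → $3.92.
The minimum over all feasible corners is $3.82.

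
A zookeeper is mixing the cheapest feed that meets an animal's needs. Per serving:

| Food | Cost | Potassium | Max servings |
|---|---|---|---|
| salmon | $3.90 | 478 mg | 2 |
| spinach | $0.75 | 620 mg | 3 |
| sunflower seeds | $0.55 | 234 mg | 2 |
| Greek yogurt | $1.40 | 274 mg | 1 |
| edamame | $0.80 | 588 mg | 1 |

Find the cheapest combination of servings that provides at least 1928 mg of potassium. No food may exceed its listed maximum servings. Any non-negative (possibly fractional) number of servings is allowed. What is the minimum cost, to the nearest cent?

Cost per mg of potassium: spinach $0.0012, edamame $0.0014, sunflower seeds $0.0024, Greek yogurt $0.0051, salmon $0.0082.
Take 3 servings of spinach: +1860.0 mg potassium for $2.25 (total $2.25, still need 68.0 mg).
Take 0.1156 servings of edamame: +68.0 mg potassium for $0.09 (total $2.34, still need 0.0 mg).
Greedy by cheapest-per-mg is optimal for a single linear constraint, so the minimum cost is $2.34.

$2.34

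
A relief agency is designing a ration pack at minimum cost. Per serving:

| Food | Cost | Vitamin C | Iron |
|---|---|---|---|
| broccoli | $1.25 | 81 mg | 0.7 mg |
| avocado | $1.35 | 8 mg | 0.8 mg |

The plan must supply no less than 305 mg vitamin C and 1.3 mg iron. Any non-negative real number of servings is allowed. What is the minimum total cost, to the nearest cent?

$4.71

Compare the cost at each extreme point of the feasible region.
broccoli only: max(305/81, 1.3/0.7) = 3.765 servings → $4.71.
avocado only: max(305/8, 1.3/0.8) = 38.12 servings → $51.47.
broccoli + avocado: the both-tight solution has a negative serving — not a feasible corner.
So the least-cost plan costs $4.71.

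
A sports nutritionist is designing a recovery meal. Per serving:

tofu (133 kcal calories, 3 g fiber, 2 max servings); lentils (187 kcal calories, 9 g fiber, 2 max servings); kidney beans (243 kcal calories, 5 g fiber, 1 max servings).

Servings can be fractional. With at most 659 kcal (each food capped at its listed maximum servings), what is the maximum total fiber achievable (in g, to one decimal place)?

24.4 g

Fiber per kcal: lentils 0.04813, tofu 0.02256, kidney beans 0.02058.
Take 2 servings of lentils: uses 374 kcal, +18.0 g fiber (running total 18.0 g).
Take 2 servings of tofu: uses 266 kcal, +6.0 g fiber (running total 24.0 g).
Take 0.07819 servings of kidney beans: uses 19 kcal, +0.4 g fiber (running total 24.4 g).
Filling greedily by fiber-per-kcal is optimal for one linear limit, giving 24.4 g.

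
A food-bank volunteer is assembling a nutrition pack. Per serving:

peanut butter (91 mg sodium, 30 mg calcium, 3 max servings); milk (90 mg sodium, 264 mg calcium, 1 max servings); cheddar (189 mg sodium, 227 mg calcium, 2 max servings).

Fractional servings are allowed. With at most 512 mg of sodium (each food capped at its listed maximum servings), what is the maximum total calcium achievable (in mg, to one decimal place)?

732.5 mg

Calcium per mg sodium: milk 2.933, cheddar 1.201, peanut butter 0.3297.
Take 1 serving of milk: uses 90 mg sodium, +264.0 mg calcium (running total 264.0 mg).
Take 2 servings of cheddar: uses 378 mg sodium, +454.0 mg calcium (running total 718.0 mg).
Take 0.4835 servings of peanut butter: uses 44 mg sodium, +14.5 mg calcium (running total 732.5 mg).
Filling greedily by calcium-per-mg sodium is optimal for one linear limit, giving 732.5 mg.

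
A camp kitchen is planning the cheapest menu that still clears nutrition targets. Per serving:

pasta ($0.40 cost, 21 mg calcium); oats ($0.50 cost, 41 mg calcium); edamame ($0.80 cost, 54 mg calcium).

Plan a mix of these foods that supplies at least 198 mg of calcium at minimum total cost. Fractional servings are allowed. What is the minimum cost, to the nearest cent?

$2.41

Cost per mg of calcium: oats $0.0122, edamame $0.0148, pasta $0.0190.
With no serving limits, use only oats: 198 mg / 41 mg = 4.829 servings × $0.50 = $2.41.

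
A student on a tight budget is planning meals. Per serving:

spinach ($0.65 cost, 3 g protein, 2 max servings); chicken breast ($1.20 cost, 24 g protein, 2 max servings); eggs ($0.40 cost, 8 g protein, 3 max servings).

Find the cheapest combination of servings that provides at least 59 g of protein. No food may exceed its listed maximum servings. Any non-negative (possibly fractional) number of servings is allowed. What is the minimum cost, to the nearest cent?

Cost per g of protein: chicken breast $0.0500, eggs $0.0500, spinach $0.2167.
Take 2 servings of chicken breast: +48.0 g protein for $2.40 (total $2.40, still need 11.0 g).
Take 1.375 servings of eggs: +11.0 g protein for $0.55 (total $2.95, still need 0.0 g).
Greedy by cheapest-per-g is optimal for a single linear constraint, so the minimum cost is $2.95.

$2.95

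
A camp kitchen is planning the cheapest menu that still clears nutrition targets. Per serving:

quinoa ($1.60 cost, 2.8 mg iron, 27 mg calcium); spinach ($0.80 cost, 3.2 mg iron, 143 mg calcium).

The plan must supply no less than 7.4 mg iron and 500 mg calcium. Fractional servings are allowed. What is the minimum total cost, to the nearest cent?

Minimising a linear cost over {iron ≥ 7.4, calcium ≥ 500, servings ≥ 0} — the optimum is at a vertex, using one or two foods.
quinoa only: max(7.4/2.8, 500/27) = 18.52 servings → $29.63.
spinach only: max(7.4/3.2, 500/143) = 3.497 servings → $2.80.
quinoa + spinach with both targets exact would need a negative amount; discard.
The minimum over all feasible corners is $2.80.

$2.80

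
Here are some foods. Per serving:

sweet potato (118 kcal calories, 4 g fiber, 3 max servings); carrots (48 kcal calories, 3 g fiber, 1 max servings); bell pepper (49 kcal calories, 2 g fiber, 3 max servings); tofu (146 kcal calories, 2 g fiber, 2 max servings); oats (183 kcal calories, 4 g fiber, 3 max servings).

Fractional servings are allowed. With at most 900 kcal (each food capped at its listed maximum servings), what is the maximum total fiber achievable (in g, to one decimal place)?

28.7 g

Fiber per kcal: carrots 0.0625, bell pepper 0.04082, sweet potato 0.0339, oats 0.02186, tofu 0.0137.
Take 1 serving of carrots: uses 48 kcal, +3.0 g fiber (running total 3.0 g).
Take 3 servings of bell pepper: uses 147 kcal, +6.0 g fiber (running total 9.0 g).
Take 3 servings of sweet potato: uses 354 kcal, +12.0 g fiber (running total 21.0 g).
Take 1.918 servings of oats: uses 351 kcal, +7.7 g fiber (running total 28.7 g).
Greedy by best ratio exhausts the calories allowance optimally: 28.7 g.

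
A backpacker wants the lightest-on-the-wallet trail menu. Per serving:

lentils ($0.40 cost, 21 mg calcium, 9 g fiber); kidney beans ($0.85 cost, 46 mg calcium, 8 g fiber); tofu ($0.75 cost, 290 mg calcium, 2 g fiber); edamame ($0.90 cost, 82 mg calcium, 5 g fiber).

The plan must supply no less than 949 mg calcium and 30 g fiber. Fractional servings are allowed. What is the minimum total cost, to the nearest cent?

lentils only: max(949/21, 30/9) = 45.19 servings → $18.08.
kidney beans only: max(949/46, 30/8) = 20.63 servings → $17.54.
tofu only: max(949/290, 30/2) = 15 servings → $11.25.
edamame only: max(949/82, 30/5) = 11.57 servings → $10.42.
lentils + kidney beans: the both-tight solution has a negative serving — not a feasible corner.
lentils + tofu with both tight: 2.649 servings and 3.081 servings → $3.37.
lentils + edamame with both targets exact would need a negative amount; discard.
kidney beans + tofu with both tight: 3.053 servings and 2.788 servings → $4.69.
kidney beans + edamame: intersection lies outside the first quadrant.
tofu + edamame with both tight: 1.777 servings and 5.289 servings → $6.09.
Cheapest feasible corner: $3.37.

$3.37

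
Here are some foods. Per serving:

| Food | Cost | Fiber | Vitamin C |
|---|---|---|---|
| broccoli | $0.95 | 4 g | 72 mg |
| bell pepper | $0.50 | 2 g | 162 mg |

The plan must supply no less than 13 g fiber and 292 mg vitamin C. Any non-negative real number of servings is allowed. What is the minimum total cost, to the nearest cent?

$3.10

An LP optimum is at a vertex; with two nutrient constraints at most two foods are used. Check each candidate.
broccoli only: max(13/4, 292/72) = 4.056 servings → $3.85.
bell pepper only: max(13/2, 292/162) = 6.5 servings → $3.25.
broccoli + bell pepper with both tight: 3.02 servings and 0.4603 servings → $3.10.
Cheapest feasible corner: $3.10.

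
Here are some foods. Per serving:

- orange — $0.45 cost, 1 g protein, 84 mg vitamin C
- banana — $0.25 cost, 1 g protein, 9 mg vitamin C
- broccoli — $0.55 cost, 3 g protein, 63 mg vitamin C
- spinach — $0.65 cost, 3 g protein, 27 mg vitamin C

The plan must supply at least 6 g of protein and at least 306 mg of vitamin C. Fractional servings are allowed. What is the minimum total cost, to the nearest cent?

$1.86

orange only: max(6/1, 306/84) = 6 servings → $2.70.
banana only: max(6/1, 306/9) = 34 servings → $8.50.
broccoli only: max(6/3, 306/63) = 4.857 servings → $2.67.
spinach only: max(6/3, 306/27) = 11.33 servings → $7.37.
orange + banana with both tight: 3.36 servings and 2.64 servings → $2.17.
orange + broccoli with both tight: 2.857 servings and 1.048 servings → $1.86.
orange + spinach with both tight: 3.36 servings and 0.88 servings → $2.08.
banana + broccoli: the both-tight solution has a negative serving — not a feasible corner.
banana + spinach (both tight): parallel constraints — no distinct corner.
broccoli + spinach: intersection lies outside the first quadrant.
The minimum over all feasible corners is $1.86.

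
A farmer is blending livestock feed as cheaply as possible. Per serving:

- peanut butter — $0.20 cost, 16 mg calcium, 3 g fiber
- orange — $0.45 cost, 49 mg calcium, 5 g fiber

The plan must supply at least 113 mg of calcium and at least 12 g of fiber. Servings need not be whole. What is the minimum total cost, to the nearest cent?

With two linear requirements the optimum uses one or two foods; enumerate the corners.
peanut butter only: max(113/16, 12/3) = 7.062 servings → $1.41.
orange only: max(113/49, 12/5) = 2.4 servings → $1.08.
peanut butter + orange with both tight: 0.3433 servings and 2.194 servings → $1.06.
The minimum over all feasible corners is $1.06.

$1.06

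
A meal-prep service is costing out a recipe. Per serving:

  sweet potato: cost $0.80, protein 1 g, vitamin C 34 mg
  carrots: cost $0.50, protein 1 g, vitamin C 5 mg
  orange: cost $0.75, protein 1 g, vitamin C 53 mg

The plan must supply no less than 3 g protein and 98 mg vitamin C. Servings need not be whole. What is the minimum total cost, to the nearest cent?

At the optimum either one food covers both requirements or two foods hit both targets exactly; no other combination can be cheaper.
sweet potato only: max(3/1, 98/34) = 3 servings → $2.40.
carrots only: max(3/1, 98/5) = 19.6 servings → $9.80.
orange only: max(3/1, 98/53) = 3 servings → $2.25.
sweet potato + carrots with both tight: 2.862 servings and 0.1379 servings → $2.36.
sweet potato + orange with both targets exact would need a negative amount; discard.
carrots + orange with both tight: 1.271 servings and 1.729 servings → $1.93.
So the least-cost plan costs $1.93.

$1.93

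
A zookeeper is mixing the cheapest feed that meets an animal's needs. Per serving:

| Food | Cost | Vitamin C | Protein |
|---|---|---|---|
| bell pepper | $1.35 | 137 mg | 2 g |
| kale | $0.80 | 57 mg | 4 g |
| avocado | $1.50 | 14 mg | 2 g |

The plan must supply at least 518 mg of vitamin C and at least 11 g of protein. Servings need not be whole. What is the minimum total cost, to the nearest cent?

$5.36

With two linear requirements the optimum uses one or two foods; enumerate the corners.
bell pepper only: max(518/137, 11/2) = 5.5 servings → $7.42.
kale only: max(518/57, 11/4) = 9.088 servings → $7.27.
avocado only: max(518/14, 11/2) = 37 servings → $55.50.
bell pepper + kale with both tight: 3.329 servings and 1.085 servings → $5.36.
bell pepper + avocado with both tight: 3.585 servings and 1.915 servings → $7.71.
kale + avocado: the both-tight solution has a negative serving — not a feasible corner.
So the least-cost plan costs $5.36.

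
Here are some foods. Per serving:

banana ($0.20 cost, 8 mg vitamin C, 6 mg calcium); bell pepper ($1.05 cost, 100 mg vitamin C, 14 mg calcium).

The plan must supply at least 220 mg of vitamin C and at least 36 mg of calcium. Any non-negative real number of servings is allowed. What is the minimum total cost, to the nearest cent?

$2.43

Check every corner: each single food scaled to meet both minima, and each pair solved so both constraints bind.
banana only: max(220/8, 36/6) = 27.5 servings → $5.50.
bell pepper only: max(220/100, 36/14) = 2.571 servings → $2.70.
banana + bell pepper with both tight: 1.066 servings and 2.115 servings → $2.43.
The minimum over all feasible corners is $2.43.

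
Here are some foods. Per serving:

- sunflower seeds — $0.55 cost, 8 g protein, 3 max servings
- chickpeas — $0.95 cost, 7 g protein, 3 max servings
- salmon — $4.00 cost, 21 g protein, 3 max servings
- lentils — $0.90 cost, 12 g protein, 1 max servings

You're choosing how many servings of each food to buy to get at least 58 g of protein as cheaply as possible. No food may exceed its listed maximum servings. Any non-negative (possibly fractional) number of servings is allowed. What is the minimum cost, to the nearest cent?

$5.59

Cost per g of protein: sunflower seeds $0.0688, lentils $0.0750, chickpeas $0.1357, salmon $0.1905.
Take 3 servings of sunflower seeds: +24.0 g protein for $1.65 (total $1.65, still need 34.0 g).
Take 1 serving of lentils: +12.0 g protein for $0.90 (total $2.55, still need 22.0 g).
Take 3 servings of chickpeas: +21.0 g protein for $2.85 (total $5.40, still need 1.0 g).
Take 0.04762 servings of salmon: +1.0 g protein for $0.19 (total $5.59, still need 0.0 g).
Greedy by cheapest-per-g is optimal for a single linear constraint, so the minimum cost is $5.59.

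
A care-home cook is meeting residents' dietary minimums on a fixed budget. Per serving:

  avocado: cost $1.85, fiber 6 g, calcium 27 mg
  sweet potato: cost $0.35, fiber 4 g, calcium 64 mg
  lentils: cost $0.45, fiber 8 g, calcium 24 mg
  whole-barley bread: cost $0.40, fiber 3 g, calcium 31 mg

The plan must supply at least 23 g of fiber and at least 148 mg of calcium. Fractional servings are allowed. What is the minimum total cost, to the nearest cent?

$1.48

For a min-cost LP with two ≥-constraints, a basic feasible solution has at most two positive variables.
avocado only: max(23/6, 148/27) = 5.481 servings → $10.14.
sweet potato only: max(23/4, 148/64) = 5.75 servings → $2.01.
lentils only: max(23/8, 148/24) = 6.167 servings → $2.77.
whole-barley bread only: max(23/3, 148/31) = 7.667 servings → $3.07.
avocado + sweet potato with both tight: 3.188 servings and 0.9674 servings → $6.24.
avocado + lentils: the both-tight solution has a negative serving — not a feasible corner.
avocado + whole-barley bread with both tight: 2.562 servings and 2.543 servings → $5.76.
sweet potato + lentils with both tight: 1.519 servings and 2.115 servings → $1.48.
sweet potato + whole-barley bread: the both-tight solution has a negative serving — not a feasible corner.
lentils + whole-barley bread with both tight: 1.528 servings and 3.591 servings → $2.12.
The minimum over all feasible corners is $1.48.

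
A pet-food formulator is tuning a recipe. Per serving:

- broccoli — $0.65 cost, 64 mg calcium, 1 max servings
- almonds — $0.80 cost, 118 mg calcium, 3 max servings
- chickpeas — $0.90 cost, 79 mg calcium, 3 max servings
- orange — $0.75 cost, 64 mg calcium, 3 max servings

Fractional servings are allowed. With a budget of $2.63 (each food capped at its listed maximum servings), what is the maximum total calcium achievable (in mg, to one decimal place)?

Calcium per dollar: almonds 147.5, broccoli 98.46, chickpeas 87.78, orange 85.33.
Take 3 servings of almonds: spends $2.40, +354.0 mg calcium (running total 354.0 mg).
Take 0.3538 servings of broccoli: spends $0.23, +22.6 mg calcium (running total 376.6 mg).
Greedy by best ratio exhausts the cost allowance optimally: 376.6 mg.

376.6 mg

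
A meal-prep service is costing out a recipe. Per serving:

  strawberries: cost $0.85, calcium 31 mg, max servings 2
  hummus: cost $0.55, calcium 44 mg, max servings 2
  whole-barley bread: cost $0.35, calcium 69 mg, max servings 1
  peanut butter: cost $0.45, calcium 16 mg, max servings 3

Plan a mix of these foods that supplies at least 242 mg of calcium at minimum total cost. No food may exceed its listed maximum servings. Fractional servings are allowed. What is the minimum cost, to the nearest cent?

Cost per mg of calcium: whole-barley bread $0.0051, hummus $0.0125, strawberries $0.0274, peanut butter $0.0281.
Take 1 serving of whole-barley bread: +69.0 mg calcium for $0.35 (total $0.35, still need 173.0 mg).
Take 2 servings of hummus: +88.0 mg calcium for $1.10 (total $1.45, still need 85.0 mg).
Take 2 servings of strawberries: +62.0 mg calcium for $1.70 (total $3.15, still need 23.0 mg).
Take 1.438 servings of peanut butter: +23.0 mg calcium for $0.65 (total $3.80, still need 0.0 mg).
Greedy by cheapest-per-mg is optimal for a single linear constraint, so the minimum cost is $3.80.

$3.80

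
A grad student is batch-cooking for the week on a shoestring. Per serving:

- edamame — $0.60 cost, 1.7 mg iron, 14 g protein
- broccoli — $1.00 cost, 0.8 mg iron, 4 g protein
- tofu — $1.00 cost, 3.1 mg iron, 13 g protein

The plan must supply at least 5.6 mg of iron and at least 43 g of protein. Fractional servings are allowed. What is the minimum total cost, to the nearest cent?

Minimising a linear cost over {iron ≥ 5.6, protein ≥ 43, servings ≥ 0} — the optimum is at a vertex, using one or two foods.
edamame only: max(5.6/1.7, 43/14) = 3.294 servings → $1.98.
broccoli only: max(5.6/0.8, 43/4) = 10.75 servings → $10.75.
tofu only: max(5.6/3.1, 43/13) = 3.308 servings → $3.31.
edamame + broccoli with both tight: 2.727 servings and 1.205 servings → $2.84.
edamame + tofu with both tight: 2.84 servings and 0.2488 servings → $1.95.
broccoli + tofu with both targets exact would need a negative amount; discard.
The minimum over all feasible corners is $1.95.

$1.95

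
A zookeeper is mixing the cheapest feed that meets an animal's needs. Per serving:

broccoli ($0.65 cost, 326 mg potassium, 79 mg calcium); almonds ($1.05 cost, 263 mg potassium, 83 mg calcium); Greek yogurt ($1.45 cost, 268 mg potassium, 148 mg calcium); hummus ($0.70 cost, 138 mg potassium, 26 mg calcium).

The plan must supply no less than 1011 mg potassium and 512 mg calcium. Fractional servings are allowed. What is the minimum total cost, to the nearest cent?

$4.21

broccoli only: max(1011/326, 512/79) = 6.481 servings → $4.21.
almonds only: max(1011/263, 512/83) = 6.169 servings → $6.48.
Greek yogurt only: max(1011/268, 512/148) = 3.772 servings → $5.47.
hummus only: max(1011/138, 512/26) = 19.69 servings → $13.78.
broccoli + almonds: intersection lies outside the first quadrant.
broccoli + Greek yogurt with both tight: 0.4584 servings and 3.215 servings → $4.96.
broccoli + hummus with both targets exact would need a negative amount; discard.
almonds + Greek yogurt with both tight: 0.7441 servings and 3.042 servings → $5.19.
almonds + hummus: the both-tight solution has a negative serving — not a feasible corner.
Greek yogurt + hummus with both tight: 3.297 servings and 0.9224 servings → $5.43.
The minimum over all feasible corners is $4.21.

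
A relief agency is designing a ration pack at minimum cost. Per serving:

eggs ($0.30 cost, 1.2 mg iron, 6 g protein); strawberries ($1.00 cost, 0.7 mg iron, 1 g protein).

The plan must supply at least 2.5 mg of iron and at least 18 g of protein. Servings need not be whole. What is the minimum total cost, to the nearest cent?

Two binding constraints pin down two serving amounts, so the optimal mix uses at most two foods. The candidates are each food alone (scaled to the tighter of iron/protein) and each pair with both constraints tight.
eggs only: max(2.5/1.2, 18/6) = 3 servings → $0.90.
strawberries only: max(2.5/0.7, 18/1) = 18 servings → $18.00.
eggs + strawberries: the both-tight solution has a negative serving — not a feasible corner.
Cheapest feasible corner: $0.90.

$0.90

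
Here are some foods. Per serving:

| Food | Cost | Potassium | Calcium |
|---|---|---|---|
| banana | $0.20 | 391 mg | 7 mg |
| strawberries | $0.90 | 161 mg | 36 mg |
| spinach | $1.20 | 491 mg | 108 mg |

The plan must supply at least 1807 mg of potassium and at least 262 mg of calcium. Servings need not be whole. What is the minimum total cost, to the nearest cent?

For a min-cost LP with two ≥-constraints, a basic feasible solution has at most two positive variables.
banana only: max(1807/391, 262/7) = 37.43 servings → $7.49.
strawberries only: max(1807/161, 262/36) = 11.22 servings → $10.10.
spinach only: max(1807/491, 262/108) = 3.68 servings → $4.42.
banana + strawberries with both tight: 1.766 servings and 6.934 servings → $6.59.
banana + spinach with both tight: 1.715 servings and 2.315 servings → $3.12.
strawberries + spinach with both targets exact would need a negative amount; discard.
Cheapest feasible corner: $3.12.

$3.12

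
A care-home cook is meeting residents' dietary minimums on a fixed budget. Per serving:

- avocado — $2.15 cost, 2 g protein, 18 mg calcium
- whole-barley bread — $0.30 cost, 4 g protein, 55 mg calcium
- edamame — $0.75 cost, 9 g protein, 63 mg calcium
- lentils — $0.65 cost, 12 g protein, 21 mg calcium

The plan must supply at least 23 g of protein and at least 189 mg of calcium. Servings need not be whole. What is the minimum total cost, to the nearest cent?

avocado only: max(23/2, 189/18) = 11.5 servings → $24.73.
whole-barley bread only: max(23/4, 189/55) = 5.75 servings → $1.73.
edamame only: max(23/9, 189/63) = 3 servings → $2.25.
lentils only: max(23/12, 189/21) = 9 servings → $5.85.
avocado + whole-barley bread: intersection lies outside the first quadrant.
avocado + edamame with both tight: 7 servings and 1 serving → $15.80.
avocado + lentils with both tight: 10.26 servings and 0.2069 servings → $22.19.
whole-barley bread + edamame with both tight: 1.037 servings and 2.095 servings → $1.88.
whole-barley bread + lentils with both tight: 3.099 servings and 0.8837 servings → $1.50.
edamame + lentils: the both-tight solution has a negative serving — not a feasible corner.
The minimum over all feasible corners is $1.50.

$1.50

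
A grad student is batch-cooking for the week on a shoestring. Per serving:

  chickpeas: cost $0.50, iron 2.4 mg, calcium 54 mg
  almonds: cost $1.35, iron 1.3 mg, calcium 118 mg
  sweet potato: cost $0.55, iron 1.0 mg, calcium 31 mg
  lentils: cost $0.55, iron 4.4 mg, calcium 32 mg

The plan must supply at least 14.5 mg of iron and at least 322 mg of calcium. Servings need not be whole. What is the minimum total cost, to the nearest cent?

Minimising a linear cost over {iron ≥ 14.5, calcium ≥ 322, servings ≥ 0} — the optimum is at a vertex, using one or two foods.
chickpeas only: max(14.5/2.4, 322/54) = 6.042 servings → $3.02.
almonds only: max(14.5/1.3, 322/118) = 11.15 servings → $15.06.
sweet potato only: max(14.5/1.0, 322/31) = 14.5 servings → $7.97.
lentils only: max(14.5/4.4, 322/32) = 10.06 servings → $5.53.
chickpeas + almonds: the both-tight solution has a negative serving — not a feasible corner.
chickpeas + sweet potato: intersection lies outside the first quadrant.
chickpeas + lentils with both tight: 5.925 servings and 0.06343 servings → $3.00.
almonds + sweet potato: intersection lies outside the first quadrant.
almonds + lentils with both tight: 1.995 servings and 2.706 servings → $4.18.
sweet potato + lentils with both tight: 9.126 servings and 1.221 servings → $5.69.
The minimum over all feasible corners is $3.00.

$3.00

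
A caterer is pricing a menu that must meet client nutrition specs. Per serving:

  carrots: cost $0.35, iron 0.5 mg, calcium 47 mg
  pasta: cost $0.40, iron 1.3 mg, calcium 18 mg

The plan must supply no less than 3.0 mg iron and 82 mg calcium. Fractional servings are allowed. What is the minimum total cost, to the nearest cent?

$1.12

Two binding constraints pin down two serving amounts, so the optimal mix uses at most two foods. The candidates are each food alone (scaled to the tighter of iron/calcium) and each pair with both constraints tight.
carrots only: max(3.0/0.5, 82/47) = 6 servings → $2.10.
pasta only: max(3.0/1.3, 82/18) = 4.556 servings → $1.82.
carrots + pasta with both tight: 1.01 servings and 1.919 servings → $1.12.
So the least-cost plan costs $1.12.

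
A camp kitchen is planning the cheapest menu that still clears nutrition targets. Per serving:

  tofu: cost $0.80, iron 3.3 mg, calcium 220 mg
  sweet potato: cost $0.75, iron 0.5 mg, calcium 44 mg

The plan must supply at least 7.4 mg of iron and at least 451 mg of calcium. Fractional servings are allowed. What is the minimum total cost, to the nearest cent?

This is a tiny linear program; its minimum lies at a vertex of the feasible set. List the vertices and price them.
tofu only: max(7.4/3.3, 451/220) = 2.242 servings → $1.79.
sweet potato only: max(7.4/0.5, 451/44) = 14.8 servings → $11.10.
tofu + sweet potato: the both-tight solution has a negative serving — not a feasible corner.
The minimum over all feasible corners is $1.79.

$1.79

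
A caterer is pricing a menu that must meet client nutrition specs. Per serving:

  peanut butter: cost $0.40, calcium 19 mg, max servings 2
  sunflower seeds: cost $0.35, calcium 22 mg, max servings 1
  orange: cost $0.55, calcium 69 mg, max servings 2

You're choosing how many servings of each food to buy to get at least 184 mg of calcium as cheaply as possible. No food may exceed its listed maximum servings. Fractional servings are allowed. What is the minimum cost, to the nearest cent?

$1.96

Cost per mg of calcium: orange $0.0080, sunflower seeds $0.0159, peanut butter $0.0211.
Take 2 servings of orange: +138.0 mg calcium for $1.10 (total $1.10, still need 46.0 mg).
Take 1 serving of sunflower seeds: +22.0 mg calcium for $0.35 (total $1.45, still need 24.0 mg).
Take 1.263 servings of peanut butter: +24.0 mg calcium for $0.51 (total $1.96, still need 0.0 mg).
Filling from the cheapest source first is optimal under one linear minimum: $1.96.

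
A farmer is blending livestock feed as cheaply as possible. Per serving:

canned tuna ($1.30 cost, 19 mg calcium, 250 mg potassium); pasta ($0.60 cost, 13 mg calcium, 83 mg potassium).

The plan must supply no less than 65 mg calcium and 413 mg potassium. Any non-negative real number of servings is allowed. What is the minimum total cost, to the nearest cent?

A basic optimal solution has at most two foods positive. Try each food alone and each pair with both targets met exactly.
canned tuna only: max(65/19, 413/250) = 3.421 servings → $4.45.
pasta only: max(65/13, 413/83) = 5 servings → $3.00.
canned tuna + pasta: intersection lies outside the first quadrant.
Cheapest feasible corner: $3.00.

$3.00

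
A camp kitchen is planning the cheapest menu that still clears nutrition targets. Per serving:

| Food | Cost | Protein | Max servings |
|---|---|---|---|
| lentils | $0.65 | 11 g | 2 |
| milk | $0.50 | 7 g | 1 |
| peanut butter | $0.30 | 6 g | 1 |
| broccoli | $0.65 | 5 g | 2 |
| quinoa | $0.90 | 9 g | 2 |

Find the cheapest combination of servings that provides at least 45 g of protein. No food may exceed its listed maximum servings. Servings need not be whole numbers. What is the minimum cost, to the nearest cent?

$3.10

Cost per g of protein: peanut butter $0.0500, lentils $0.0591, milk $0.0714, quinoa $0.1000, broccoli $0.1300.
Take 1 serving of peanut butter: +6.0 g protein for $0.30 (total $0.30, still need 39.0 g).
Take 2 servings of lentils: +22.0 g protein for $1.30 (total $1.60, still need 17.0 g).
Take 1 serving of milk: +7.0 g protein for $0.50 (total $2.10, still need 10.0 g).
Take 1.111 servings of quinoa: +10.0 g protein for $1.00 (total $3.10, still need 0.0 g).
Greedy by cheapest-per-g is optimal for a single linear constraint, so the minimum cost is $3.10.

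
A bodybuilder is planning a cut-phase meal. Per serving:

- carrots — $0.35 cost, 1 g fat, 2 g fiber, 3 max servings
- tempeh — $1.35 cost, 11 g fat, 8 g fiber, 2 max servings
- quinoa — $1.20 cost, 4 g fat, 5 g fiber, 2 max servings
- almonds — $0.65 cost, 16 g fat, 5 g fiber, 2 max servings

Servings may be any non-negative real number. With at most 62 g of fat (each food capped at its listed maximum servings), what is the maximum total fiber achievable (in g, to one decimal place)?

Fiber per g fat: carrots 2, quinoa 1.25, tempeh 0.7273, almonds 0.3125.
Take 3 servings of carrots: uses 3 g fat, +6.0 g fiber (running total 6.0 g).
Take 2 servings of quinoa: uses 8 g fat, +10.0 g fiber (running total 16.0 g).
Take 2 servings of tempeh: uses 22 g fat, +16.0 g fiber (running total 32.0 g).
Take 1.812 servings of almonds: uses 29 g fat, +9.1 g fiber (running total 41.1 g).
Filling greedily by fiber-per-g fat is optimal for one linear limit, giving 41.1 g.

41.1 g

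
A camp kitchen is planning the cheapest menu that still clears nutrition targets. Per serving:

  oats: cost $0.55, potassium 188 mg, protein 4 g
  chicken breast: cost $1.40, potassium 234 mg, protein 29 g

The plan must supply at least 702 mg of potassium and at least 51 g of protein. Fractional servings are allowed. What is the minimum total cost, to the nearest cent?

$3.13

Minimising a linear cost over {potassium ≥ 702, protein ≥ 51, servings ≥ 0} — the optimum is at a vertex, using one or two foods.
oats only: max(702/188, 51/4) = 12.75 servings → $7.01.
chicken breast only: max(702/234, 51/29) = 3 servings → $4.20.
oats + chicken breast with both tight: 1.865 servings and 1.501 servings → $3.13.
So the least-cost plan costs $3.13.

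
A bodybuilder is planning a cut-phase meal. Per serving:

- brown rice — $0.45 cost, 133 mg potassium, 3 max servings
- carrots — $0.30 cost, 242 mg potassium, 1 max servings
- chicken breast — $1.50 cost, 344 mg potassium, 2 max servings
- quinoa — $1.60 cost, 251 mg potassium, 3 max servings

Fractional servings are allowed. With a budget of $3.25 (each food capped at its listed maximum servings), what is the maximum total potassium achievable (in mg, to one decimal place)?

Potassium per dollar: carrots 806.7, brown rice 295.6, chicken breast 229.3, quinoa 156.9.
Take 1 serving of carrots: spends $0.30, +242.0 mg potassium (running total 242.0 mg).
Take 3 servings of brown rice: spends $1.35, +399.0 mg potassium (running total 641.0 mg).
Take 1.067 servings of chicken breast: spends $1.60, +366.9 mg potassium (running total 1007.9 mg).
Greedy by best ratio exhausts the cost allowance optimally: 1007.9 mg.

1007.9 mg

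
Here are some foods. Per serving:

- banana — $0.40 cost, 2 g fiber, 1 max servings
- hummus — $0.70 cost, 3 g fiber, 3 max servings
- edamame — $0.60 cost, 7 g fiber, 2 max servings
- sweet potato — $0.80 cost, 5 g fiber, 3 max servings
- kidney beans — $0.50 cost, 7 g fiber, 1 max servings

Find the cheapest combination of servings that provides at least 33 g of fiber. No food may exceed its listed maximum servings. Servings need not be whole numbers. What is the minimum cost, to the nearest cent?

Cost per g of fiber: kidney beans $0.0714, edamame $0.0857, sweet potato $0.1600, banana $0.2000, hummus $0.2333.
Take 1 serving of kidney beans: +7.0 g fiber for $0.50 (total $0.50, still need 26.0 g).
Take 2 servings of edamame: +14.0 g fiber for $1.20 (total $1.70, still need 12.0 g).
Take 2.4 servings of sweet potato: +12.0 g fiber for $1.92 (total $3.62, still need 0.0 g).
Greedy by cheapest-per-g is optimal for a single linear constraint, so the minimum cost is $3.62.

$3.62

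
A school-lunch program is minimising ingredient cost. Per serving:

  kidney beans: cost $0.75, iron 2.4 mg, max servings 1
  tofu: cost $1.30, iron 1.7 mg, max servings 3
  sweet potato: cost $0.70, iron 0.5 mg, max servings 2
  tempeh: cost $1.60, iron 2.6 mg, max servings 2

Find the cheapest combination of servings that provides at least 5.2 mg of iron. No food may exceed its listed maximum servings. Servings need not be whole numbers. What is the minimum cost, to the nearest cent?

$2.47

Cost per mg of iron: kidney beans $0.3125, tempeh $0.6154, tofu $0.7647, sweet potato $1.4000.
Take 1 serving of kidney beans: +2.4 mg iron for $0.75 (total $0.75, still need 2.8 mg).
Take 1.077 servings of tempeh: +2.8 mg iron for $1.72 (total $2.47, still need 0.0 mg).
Filling from the cheapest source first is optimal under one linear minimum: $2.47.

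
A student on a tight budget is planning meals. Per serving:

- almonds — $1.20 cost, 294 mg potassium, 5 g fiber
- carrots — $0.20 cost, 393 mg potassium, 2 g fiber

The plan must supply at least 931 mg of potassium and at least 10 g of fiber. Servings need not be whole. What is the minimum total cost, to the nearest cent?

A basic optimal solution has at most two foods positive. Try each food alone and each pair with both targets met exactly.
almonds only: max(931/294, 10/5) = 3.167 servings → $3.80.
carrots only: max(931/393, 10/2) = 5 servings → $1.00.
almonds + carrots with both tight: 1.502 servings and 1.245 servings → $2.05.
The minimum over all feasible corners is $1.00.

$1.00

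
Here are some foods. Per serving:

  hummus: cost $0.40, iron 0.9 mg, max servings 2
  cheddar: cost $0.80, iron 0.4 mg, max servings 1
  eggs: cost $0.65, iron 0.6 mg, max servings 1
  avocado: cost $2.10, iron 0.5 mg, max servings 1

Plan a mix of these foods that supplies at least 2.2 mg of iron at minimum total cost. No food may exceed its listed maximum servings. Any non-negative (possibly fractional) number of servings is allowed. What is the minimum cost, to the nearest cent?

$1.23

Cost per mg of iron: hummus $0.4444, eggs $1.0833, cheddar $2.0000, avocado $4.2000.
Take 2 servings of hummus: +1.8 mg iron for $0.80 (total $0.80, still need 0.4 mg).
Take 0.6667 servings of eggs: +0.4 mg iron for $0.43 (total $1.23, still need 0.0 mg).
Greedy by cheapest-per-mg is optimal for a single linear constraint, so the minimum cost is $1.23.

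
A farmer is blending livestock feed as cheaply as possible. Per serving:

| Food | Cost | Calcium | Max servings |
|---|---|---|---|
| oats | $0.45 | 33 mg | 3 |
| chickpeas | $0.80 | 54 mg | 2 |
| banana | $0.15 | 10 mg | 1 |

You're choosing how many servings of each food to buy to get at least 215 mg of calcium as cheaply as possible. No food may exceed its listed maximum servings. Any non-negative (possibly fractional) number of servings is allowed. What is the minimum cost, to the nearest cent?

Cost per mg of calcium: oats $0.0136, chickpeas $0.0148, banana $0.0150.
Take 3 servings of oats: +99.0 mg calcium for $1.35 (total $1.35, still need 116.0 mg).
Take 2 servings of chickpeas: +108.0 mg calcium for $1.60 (total $2.95, still need 8.0 mg).
Take 0.8 servings of banana: +8.0 mg calcium for $0.12 (total $3.07, still need 0.0 mg).
Greedy by cheapest-per-mg is optimal for a single linear constraint, so the minimum cost is $3.07.

$3.07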